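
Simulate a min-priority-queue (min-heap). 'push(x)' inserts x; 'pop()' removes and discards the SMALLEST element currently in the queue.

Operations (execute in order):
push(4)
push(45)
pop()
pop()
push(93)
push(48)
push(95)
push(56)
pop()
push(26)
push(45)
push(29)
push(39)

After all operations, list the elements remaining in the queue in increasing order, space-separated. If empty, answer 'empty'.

Answer: 26 29 39 45 56 93 95

Derivation:
push(4): heap contents = [4]
push(45): heap contents = [4, 45]
pop() → 4: heap contents = [45]
pop() → 45: heap contents = []
push(93): heap contents = [93]
push(48): heap contents = [48, 93]
push(95): heap contents = [48, 93, 95]
push(56): heap contents = [48, 56, 93, 95]
pop() → 48: heap contents = [56, 93, 95]
push(26): heap contents = [26, 56, 93, 95]
push(45): heap contents = [26, 45, 56, 93, 95]
push(29): heap contents = [26, 29, 45, 56, 93, 95]
push(39): heap contents = [26, 29, 39, 45, 56, 93, 95]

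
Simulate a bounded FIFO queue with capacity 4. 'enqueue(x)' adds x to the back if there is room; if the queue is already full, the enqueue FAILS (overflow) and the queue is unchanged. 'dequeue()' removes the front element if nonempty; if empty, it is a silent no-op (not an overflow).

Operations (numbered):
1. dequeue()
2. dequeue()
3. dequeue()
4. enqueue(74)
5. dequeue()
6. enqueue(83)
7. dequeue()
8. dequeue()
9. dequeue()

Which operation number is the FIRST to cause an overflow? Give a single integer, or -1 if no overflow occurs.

1. dequeue(): empty, no-op, size=0
2. dequeue(): empty, no-op, size=0
3. dequeue(): empty, no-op, size=0
4. enqueue(74): size=1
5. dequeue(): size=0
6. enqueue(83): size=1
7. dequeue(): size=0
8. dequeue(): empty, no-op, size=0
9. dequeue(): empty, no-op, size=0

Answer: -1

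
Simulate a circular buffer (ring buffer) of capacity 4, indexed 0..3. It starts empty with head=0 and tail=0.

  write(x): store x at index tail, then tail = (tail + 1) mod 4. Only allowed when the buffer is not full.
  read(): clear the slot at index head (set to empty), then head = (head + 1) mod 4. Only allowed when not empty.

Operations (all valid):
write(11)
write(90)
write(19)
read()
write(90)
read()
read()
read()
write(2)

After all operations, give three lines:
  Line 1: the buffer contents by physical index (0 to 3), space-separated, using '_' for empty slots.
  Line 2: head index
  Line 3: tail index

Answer: 2 _ _ _
0
1

Derivation:
write(11): buf=[11 _ _ _], head=0, tail=1, size=1
write(90): buf=[11 90 _ _], head=0, tail=2, size=2
write(19): buf=[11 90 19 _], head=0, tail=3, size=3
read(): buf=[_ 90 19 _], head=1, tail=3, size=2
write(90): buf=[_ 90 19 90], head=1, tail=0, size=3
read(): buf=[_ _ 19 90], head=2, tail=0, size=2
read(): buf=[_ _ _ 90], head=3, tail=0, size=1
read(): buf=[_ _ _ _], head=0, tail=0, size=0
write(2): buf=[2 _ _ _], head=0, tail=1, size=1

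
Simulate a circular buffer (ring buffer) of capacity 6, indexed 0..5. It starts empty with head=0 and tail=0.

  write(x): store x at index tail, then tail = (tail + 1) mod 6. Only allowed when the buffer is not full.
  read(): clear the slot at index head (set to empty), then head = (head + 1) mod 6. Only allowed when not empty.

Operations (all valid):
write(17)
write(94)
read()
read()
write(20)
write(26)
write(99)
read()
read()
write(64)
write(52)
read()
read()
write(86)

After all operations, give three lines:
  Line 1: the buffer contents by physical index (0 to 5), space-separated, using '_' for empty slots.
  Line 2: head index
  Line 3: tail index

write(17): buf=[17 _ _ _ _ _], head=0, tail=1, size=1
write(94): buf=[17 94 _ _ _ _], head=0, tail=2, size=2
read(): buf=[_ 94 _ _ _ _], head=1, tail=2, size=1
read(): buf=[_ _ _ _ _ _], head=2, tail=2, size=0
write(20): buf=[_ _ 20 _ _ _], head=2, tail=3, size=1
write(26): buf=[_ _ 20 26 _ _], head=2, tail=4, size=2
write(99): buf=[_ _ 20 26 99 _], head=2, tail=5, size=3
read(): buf=[_ _ _ 26 99 _], head=3, tail=5, size=2
read(): buf=[_ _ _ _ 99 _], head=4, tail=5, size=1
write(64): buf=[_ _ _ _ 99 64], head=4, tail=0, size=2
write(52): buf=[52 _ _ _ 99 64], head=4, tail=1, size=3
read(): buf=[52 _ _ _ _ 64], head=5, tail=1, size=2
read(): buf=[52 _ _ _ _ _], head=0, tail=1, size=1
write(86): buf=[52 86 _ _ _ _], head=0, tail=2, size=2

Answer: 52 86 _ _ _ _
0
2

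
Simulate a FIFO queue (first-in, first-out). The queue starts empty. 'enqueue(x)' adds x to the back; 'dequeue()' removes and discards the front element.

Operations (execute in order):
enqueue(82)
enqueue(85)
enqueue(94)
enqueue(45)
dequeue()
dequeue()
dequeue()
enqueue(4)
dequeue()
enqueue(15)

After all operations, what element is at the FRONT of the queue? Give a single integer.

enqueue(82): queue = [82]
enqueue(85): queue = [82, 85]
enqueue(94): queue = [82, 85, 94]
enqueue(45): queue = [82, 85, 94, 45]
dequeue(): queue = [85, 94, 45]
dequeue(): queue = [94, 45]
dequeue(): queue = [45]
enqueue(4): queue = [45, 4]
dequeue(): queue = [4]
enqueue(15): queue = [4, 15]

Answer: 4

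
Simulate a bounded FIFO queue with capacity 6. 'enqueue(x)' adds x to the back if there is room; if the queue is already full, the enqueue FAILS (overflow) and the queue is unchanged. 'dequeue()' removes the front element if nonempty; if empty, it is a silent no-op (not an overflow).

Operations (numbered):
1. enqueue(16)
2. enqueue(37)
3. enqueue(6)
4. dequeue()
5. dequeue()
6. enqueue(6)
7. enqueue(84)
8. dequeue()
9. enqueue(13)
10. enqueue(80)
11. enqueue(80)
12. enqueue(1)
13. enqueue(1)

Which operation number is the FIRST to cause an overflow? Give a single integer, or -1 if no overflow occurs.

Answer: 13

Derivation:
1. enqueue(16): size=1
2. enqueue(37): size=2
3. enqueue(6): size=3
4. dequeue(): size=2
5. dequeue(): size=1
6. enqueue(6): size=2
7. enqueue(84): size=3
8. dequeue(): size=2
9. enqueue(13): size=3
10. enqueue(80): size=4
11. enqueue(80): size=5
12. enqueue(1): size=6
13. enqueue(1): size=6=cap → OVERFLOW (fail)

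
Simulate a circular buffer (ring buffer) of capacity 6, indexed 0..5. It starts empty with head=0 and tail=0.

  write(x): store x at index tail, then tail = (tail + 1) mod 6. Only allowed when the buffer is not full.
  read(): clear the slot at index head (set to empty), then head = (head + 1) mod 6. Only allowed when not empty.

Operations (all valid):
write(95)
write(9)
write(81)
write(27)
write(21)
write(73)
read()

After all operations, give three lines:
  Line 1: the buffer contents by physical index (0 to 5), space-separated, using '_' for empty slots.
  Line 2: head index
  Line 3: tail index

Answer: _ 9 81 27 21 73
1
0

Derivation:
write(95): buf=[95 _ _ _ _ _], head=0, tail=1, size=1
write(9): buf=[95 9 _ _ _ _], head=0, tail=2, size=2
write(81): buf=[95 9 81 _ _ _], head=0, tail=3, size=3
write(27): buf=[95 9 81 27 _ _], head=0, tail=4, size=4
write(21): buf=[95 9 81 27 21 _], head=0, tail=5, size=5
write(73): buf=[95 9 81 27 21 73], head=0, tail=0, size=6
read(): buf=[_ 9 81 27 21 73], head=1, tail=0, size=5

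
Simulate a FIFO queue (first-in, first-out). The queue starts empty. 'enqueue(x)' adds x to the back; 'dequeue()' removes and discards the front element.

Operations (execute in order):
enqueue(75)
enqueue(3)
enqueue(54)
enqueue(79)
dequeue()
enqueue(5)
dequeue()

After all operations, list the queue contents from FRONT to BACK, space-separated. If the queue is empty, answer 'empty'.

enqueue(75): [75]
enqueue(3): [75, 3]
enqueue(54): [75, 3, 54]
enqueue(79): [75, 3, 54, 79]
dequeue(): [3, 54, 79]
enqueue(5): [3, 54, 79, 5]
dequeue(): [54, 79, 5]

Answer: 54 79 5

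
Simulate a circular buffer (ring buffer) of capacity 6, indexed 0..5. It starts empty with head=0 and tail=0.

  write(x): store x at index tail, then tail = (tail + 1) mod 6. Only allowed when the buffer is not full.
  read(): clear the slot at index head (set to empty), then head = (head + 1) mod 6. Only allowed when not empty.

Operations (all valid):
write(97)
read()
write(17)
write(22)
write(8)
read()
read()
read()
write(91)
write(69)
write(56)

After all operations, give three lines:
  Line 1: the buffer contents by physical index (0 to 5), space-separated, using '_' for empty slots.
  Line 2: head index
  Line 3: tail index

Answer: 56 _ _ _ 91 69
4
1

Derivation:
write(97): buf=[97 _ _ _ _ _], head=0, tail=1, size=1
read(): buf=[_ _ _ _ _ _], head=1, tail=1, size=0
write(17): buf=[_ 17 _ _ _ _], head=1, tail=2, size=1
write(22): buf=[_ 17 22 _ _ _], head=1, tail=3, size=2
write(8): buf=[_ 17 22 8 _ _], head=1, tail=4, size=3
read(): buf=[_ _ 22 8 _ _], head=2, tail=4, size=2
read(): buf=[_ _ _ 8 _ _], head=3, tail=4, size=1
read(): buf=[_ _ _ _ _ _], head=4, tail=4, size=0
write(91): buf=[_ _ _ _ 91 _], head=4, tail=5, size=1
write(69): buf=[_ _ _ _ 91 69], head=4, tail=0, size=2
write(56): buf=[56 _ _ _ 91 69], head=4, tail=1, size=3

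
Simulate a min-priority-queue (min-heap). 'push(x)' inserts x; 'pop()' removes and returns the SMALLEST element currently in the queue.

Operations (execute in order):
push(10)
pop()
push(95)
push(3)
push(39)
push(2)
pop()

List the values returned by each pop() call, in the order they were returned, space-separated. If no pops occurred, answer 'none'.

push(10): heap contents = [10]
pop() → 10: heap contents = []
push(95): heap contents = [95]
push(3): heap contents = [3, 95]
push(39): heap contents = [3, 39, 95]
push(2): heap contents = [2, 3, 39, 95]
pop() → 2: heap contents = [3, 39, 95]

Answer: 10 2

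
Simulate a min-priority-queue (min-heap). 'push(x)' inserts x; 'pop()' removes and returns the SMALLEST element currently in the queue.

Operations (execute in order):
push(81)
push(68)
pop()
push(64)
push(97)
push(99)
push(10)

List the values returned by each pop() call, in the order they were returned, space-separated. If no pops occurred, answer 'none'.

Answer: 68

Derivation:
push(81): heap contents = [81]
push(68): heap contents = [68, 81]
pop() → 68: heap contents = [81]
push(64): heap contents = [64, 81]
push(97): heap contents = [64, 81, 97]
push(99): heap contents = [64, 81, 97, 99]
push(10): heap contents = [10, 64, 81, 97, 99]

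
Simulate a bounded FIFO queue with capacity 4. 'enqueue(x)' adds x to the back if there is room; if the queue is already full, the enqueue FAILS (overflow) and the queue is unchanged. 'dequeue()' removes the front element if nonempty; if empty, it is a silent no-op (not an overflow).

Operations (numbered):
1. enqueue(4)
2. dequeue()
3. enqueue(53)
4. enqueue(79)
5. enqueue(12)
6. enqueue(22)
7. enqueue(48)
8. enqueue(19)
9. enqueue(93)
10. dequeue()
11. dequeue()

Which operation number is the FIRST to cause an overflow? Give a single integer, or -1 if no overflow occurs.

Answer: 7

Derivation:
1. enqueue(4): size=1
2. dequeue(): size=0
3. enqueue(53): size=1
4. enqueue(79): size=2
5. enqueue(12): size=3
6. enqueue(22): size=4
7. enqueue(48): size=4=cap → OVERFLOW (fail)
8. enqueue(19): size=4=cap → OVERFLOW (fail)
9. enqueue(93): size=4=cap → OVERFLOW (fail)
10. dequeue(): size=3
11. dequeue(): size=2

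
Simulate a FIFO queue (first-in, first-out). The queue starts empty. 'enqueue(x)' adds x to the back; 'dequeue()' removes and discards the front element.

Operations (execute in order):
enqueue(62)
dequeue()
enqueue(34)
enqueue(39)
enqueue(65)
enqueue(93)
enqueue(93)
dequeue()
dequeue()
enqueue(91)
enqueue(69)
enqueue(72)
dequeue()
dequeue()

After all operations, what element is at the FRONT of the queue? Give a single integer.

Answer: 93

Derivation:
enqueue(62): queue = [62]
dequeue(): queue = []
enqueue(34): queue = [34]
enqueue(39): queue = [34, 39]
enqueue(65): queue = [34, 39, 65]
enqueue(93): queue = [34, 39, 65, 93]
enqueue(93): queue = [34, 39, 65, 93, 93]
dequeue(): queue = [39, 65, 93, 93]
dequeue(): queue = [65, 93, 93]
enqueue(91): queue = [65, 93, 93, 91]
enqueue(69): queue = [65, 93, 93, 91, 69]
enqueue(72): queue = [65, 93, 93, 91, 69, 72]
dequeue(): queue = [93, 93, 91, 69, 72]
dequeue(): queue = [93, 91, 69, 72]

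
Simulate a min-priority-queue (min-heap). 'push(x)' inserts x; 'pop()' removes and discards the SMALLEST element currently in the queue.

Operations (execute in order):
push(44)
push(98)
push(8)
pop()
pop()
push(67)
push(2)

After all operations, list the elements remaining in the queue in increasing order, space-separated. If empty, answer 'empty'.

push(44): heap contents = [44]
push(98): heap contents = [44, 98]
push(8): heap contents = [8, 44, 98]
pop() → 8: heap contents = [44, 98]
pop() → 44: heap contents = [98]
push(67): heap contents = [67, 98]
push(2): heap contents = [2, 67, 98]

Answer: 2 67 98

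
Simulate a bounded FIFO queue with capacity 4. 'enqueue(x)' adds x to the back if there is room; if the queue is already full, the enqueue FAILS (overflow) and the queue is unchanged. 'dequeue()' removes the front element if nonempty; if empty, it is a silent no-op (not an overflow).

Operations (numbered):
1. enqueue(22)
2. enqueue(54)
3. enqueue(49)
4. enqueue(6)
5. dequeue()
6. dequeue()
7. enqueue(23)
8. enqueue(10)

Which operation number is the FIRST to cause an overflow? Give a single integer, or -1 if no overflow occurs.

Answer: -1

Derivation:
1. enqueue(22): size=1
2. enqueue(54): size=2
3. enqueue(49): size=3
4. enqueue(6): size=4
5. dequeue(): size=3
6. dequeue(): size=2
7. enqueue(23): size=3
8. enqueue(10): size=4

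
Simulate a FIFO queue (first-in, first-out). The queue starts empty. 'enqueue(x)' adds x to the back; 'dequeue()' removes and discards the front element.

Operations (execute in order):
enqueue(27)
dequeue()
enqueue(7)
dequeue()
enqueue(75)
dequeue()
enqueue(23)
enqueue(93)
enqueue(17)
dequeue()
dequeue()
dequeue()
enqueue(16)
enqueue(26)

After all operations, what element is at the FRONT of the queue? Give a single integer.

enqueue(27): queue = [27]
dequeue(): queue = []
enqueue(7): queue = [7]
dequeue(): queue = []
enqueue(75): queue = [75]
dequeue(): queue = []
enqueue(23): queue = [23]
enqueue(93): queue = [23, 93]
enqueue(17): queue = [23, 93, 17]
dequeue(): queue = [93, 17]
dequeue(): queue = [17]
dequeue(): queue = []
enqueue(16): queue = [16]
enqueue(26): queue = [16, 26]

Answer: 16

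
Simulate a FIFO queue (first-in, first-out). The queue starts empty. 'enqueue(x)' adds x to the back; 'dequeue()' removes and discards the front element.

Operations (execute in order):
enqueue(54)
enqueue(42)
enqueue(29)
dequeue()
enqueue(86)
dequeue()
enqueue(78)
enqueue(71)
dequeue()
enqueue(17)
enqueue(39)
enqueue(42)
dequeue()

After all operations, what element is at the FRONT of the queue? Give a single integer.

Answer: 78

Derivation:
enqueue(54): queue = [54]
enqueue(42): queue = [54, 42]
enqueue(29): queue = [54, 42, 29]
dequeue(): queue = [42, 29]
enqueue(86): queue = [42, 29, 86]
dequeue(): queue = [29, 86]
enqueue(78): queue = [29, 86, 78]
enqueue(71): queue = [29, 86, 78, 71]
dequeue(): queue = [86, 78, 71]
enqueue(17): queue = [86, 78, 71, 17]
enqueue(39): queue = [86, 78, 71, 17, 39]
enqueue(42): queue = [86, 78, 71, 17, 39, 42]
dequeue(): queue = [78, 71, 17, 39, 42]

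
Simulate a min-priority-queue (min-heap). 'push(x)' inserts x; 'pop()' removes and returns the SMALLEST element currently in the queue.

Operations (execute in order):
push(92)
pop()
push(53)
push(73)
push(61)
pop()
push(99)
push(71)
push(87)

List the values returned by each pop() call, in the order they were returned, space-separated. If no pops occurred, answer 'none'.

Answer: 92 53

Derivation:
push(92): heap contents = [92]
pop() → 92: heap contents = []
push(53): heap contents = [53]
push(73): heap contents = [53, 73]
push(61): heap contents = [53, 61, 73]
pop() → 53: heap contents = [61, 73]
push(99): heap contents = [61, 73, 99]
push(71): heap contents = [61, 71, 73, 99]
push(87): heap contents = [61, 71, 73, 87, 99]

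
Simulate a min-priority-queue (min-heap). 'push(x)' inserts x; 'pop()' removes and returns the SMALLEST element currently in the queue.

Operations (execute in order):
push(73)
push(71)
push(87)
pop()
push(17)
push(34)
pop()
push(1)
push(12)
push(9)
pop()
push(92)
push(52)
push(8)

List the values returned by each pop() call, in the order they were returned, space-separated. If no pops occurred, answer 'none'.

push(73): heap contents = [73]
push(71): heap contents = [71, 73]
push(87): heap contents = [71, 73, 87]
pop() → 71: heap contents = [73, 87]
push(17): heap contents = [17, 73, 87]
push(34): heap contents = [17, 34, 73, 87]
pop() → 17: heap contents = [34, 73, 87]
push(1): heap contents = [1, 34, 73, 87]
push(12): heap contents = [1, 12, 34, 73, 87]
push(9): heap contents = [1, 9, 12, 34, 73, 87]
pop() → 1: heap contents = [9, 12, 34, 73, 87]
push(92): heap contents = [9, 12, 34, 73, 87, 92]
push(52): heap contents = [9, 12, 34, 52, 73, 87, 92]
push(8): heap contents = [8, 9, 12, 34, 52, 73, 87, 92]

Answer: 71 17 1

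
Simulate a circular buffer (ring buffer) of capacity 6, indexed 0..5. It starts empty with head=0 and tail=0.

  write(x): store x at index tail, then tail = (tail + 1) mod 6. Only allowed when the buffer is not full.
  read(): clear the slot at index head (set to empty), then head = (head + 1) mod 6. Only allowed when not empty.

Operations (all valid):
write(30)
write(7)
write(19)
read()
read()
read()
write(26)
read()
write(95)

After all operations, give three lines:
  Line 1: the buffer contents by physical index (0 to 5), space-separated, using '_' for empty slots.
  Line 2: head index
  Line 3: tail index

write(30): buf=[30 _ _ _ _ _], head=0, tail=1, size=1
write(7): buf=[30 7 _ _ _ _], head=0, tail=2, size=2
write(19): buf=[30 7 19 _ _ _], head=0, tail=3, size=3
read(): buf=[_ 7 19 _ _ _], head=1, tail=3, size=2
read(): buf=[_ _ 19 _ _ _], head=2, tail=3, size=1
read(): buf=[_ _ _ _ _ _], head=3, tail=3, size=0
write(26): buf=[_ _ _ 26 _ _], head=3, tail=4, size=1
read(): buf=[_ _ _ _ _ _], head=4, tail=4, size=0
write(95): buf=[_ _ _ _ 95 _], head=4, tail=5, size=1

Answer: _ _ _ _ 95 _
4
5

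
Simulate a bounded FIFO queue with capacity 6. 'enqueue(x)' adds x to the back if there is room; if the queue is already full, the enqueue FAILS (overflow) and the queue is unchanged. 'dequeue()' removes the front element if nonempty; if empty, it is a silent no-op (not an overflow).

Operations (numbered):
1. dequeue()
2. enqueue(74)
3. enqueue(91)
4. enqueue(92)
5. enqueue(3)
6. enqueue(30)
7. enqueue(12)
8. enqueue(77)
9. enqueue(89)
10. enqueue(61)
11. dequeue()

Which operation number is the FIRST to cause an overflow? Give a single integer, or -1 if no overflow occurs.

1. dequeue(): empty, no-op, size=0
2. enqueue(74): size=1
3. enqueue(91): size=2
4. enqueue(92): size=3
5. enqueue(3): size=4
6. enqueue(30): size=5
7. enqueue(12): size=6
8. enqueue(77): size=6=cap → OVERFLOW (fail)
9. enqueue(89): size=6=cap → OVERFLOW (fail)
10. enqueue(61): size=6=cap → OVERFLOW (fail)
11. dequeue(): size=5

Answer: 8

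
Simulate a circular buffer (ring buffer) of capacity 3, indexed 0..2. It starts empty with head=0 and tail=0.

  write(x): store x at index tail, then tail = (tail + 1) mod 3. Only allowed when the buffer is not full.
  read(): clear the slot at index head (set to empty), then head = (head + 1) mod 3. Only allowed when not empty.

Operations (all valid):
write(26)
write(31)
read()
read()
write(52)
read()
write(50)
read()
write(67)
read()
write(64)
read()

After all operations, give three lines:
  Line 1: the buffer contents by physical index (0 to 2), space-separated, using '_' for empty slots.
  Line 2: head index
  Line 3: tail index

Answer: _ _ _
0
0

Derivation:
write(26): buf=[26 _ _], head=0, tail=1, size=1
write(31): buf=[26 31 _], head=0, tail=2, size=2
read(): buf=[_ 31 _], head=1, tail=2, size=1
read(): buf=[_ _ _], head=2, tail=2, size=0
write(52): buf=[_ _ 52], head=2, tail=0, size=1
read(): buf=[_ _ _], head=0, tail=0, size=0
write(50): buf=[50 _ _], head=0, tail=1, size=1
read(): buf=[_ _ _], head=1, tail=1, size=0
write(67): buf=[_ 67 _], head=1, tail=2, size=1
read(): buf=[_ _ _], head=2, tail=2, size=0
write(64): buf=[_ _ 64], head=2, tail=0, size=1
read(): buf=[_ _ _], head=0, tail=0, size=0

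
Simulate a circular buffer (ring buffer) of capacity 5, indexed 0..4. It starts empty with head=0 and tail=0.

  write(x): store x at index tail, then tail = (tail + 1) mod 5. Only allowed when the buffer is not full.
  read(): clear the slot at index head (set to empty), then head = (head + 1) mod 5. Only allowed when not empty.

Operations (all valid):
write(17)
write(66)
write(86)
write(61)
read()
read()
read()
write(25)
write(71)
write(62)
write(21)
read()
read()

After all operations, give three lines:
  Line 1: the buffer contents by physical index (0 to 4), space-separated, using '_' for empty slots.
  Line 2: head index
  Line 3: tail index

Answer: 71 62 21 _ _
0
3

Derivation:
write(17): buf=[17 _ _ _ _], head=0, tail=1, size=1
write(66): buf=[17 66 _ _ _], head=0, tail=2, size=2
write(86): buf=[17 66 86 _ _], head=0, tail=3, size=3
write(61): buf=[17 66 86 61 _], head=0, tail=4, size=4
read(): buf=[_ 66 86 61 _], head=1, tail=4, size=3
read(): buf=[_ _ 86 61 _], head=2, tail=4, size=2
read(): buf=[_ _ _ 61 _], head=3, tail=4, size=1
write(25): buf=[_ _ _ 61 25], head=3, tail=0, size=2
write(71): buf=[71 _ _ 61 25], head=3, tail=1, size=3
write(62): buf=[71 62 _ 61 25], head=3, tail=2, size=4
write(21): buf=[71 62 21 61 25], head=3, tail=3, size=5
read(): buf=[71 62 21 _ 25], head=4, tail=3, size=4
read(): buf=[71 62 21 _ _], head=0, tail=3, size=3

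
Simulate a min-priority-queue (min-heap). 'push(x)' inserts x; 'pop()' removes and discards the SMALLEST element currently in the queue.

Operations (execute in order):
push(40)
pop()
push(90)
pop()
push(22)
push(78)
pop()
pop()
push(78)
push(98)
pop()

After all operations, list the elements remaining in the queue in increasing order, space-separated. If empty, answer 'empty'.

Answer: 98

Derivation:
push(40): heap contents = [40]
pop() → 40: heap contents = []
push(90): heap contents = [90]
pop() → 90: heap contents = []
push(22): heap contents = [22]
push(78): heap contents = [22, 78]
pop() → 22: heap contents = [78]
pop() → 78: heap contents = []
push(78): heap contents = [78]
push(98): heap contents = [78, 98]
pop() → 78: heap contents = [98]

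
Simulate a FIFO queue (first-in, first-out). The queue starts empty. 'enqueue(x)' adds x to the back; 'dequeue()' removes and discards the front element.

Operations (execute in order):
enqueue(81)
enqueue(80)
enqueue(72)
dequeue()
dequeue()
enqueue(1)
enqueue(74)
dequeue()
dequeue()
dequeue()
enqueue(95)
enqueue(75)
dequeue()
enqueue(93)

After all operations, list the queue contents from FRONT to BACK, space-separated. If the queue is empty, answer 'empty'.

Answer: 75 93

Derivation:
enqueue(81): [81]
enqueue(80): [81, 80]
enqueue(72): [81, 80, 72]
dequeue(): [80, 72]
dequeue(): [72]
enqueue(1): [72, 1]
enqueue(74): [72, 1, 74]
dequeue(): [1, 74]
dequeue(): [74]
dequeue(): []
enqueue(95): [95]
enqueue(75): [95, 75]
dequeue(): [75]
enqueue(93): [75, 93]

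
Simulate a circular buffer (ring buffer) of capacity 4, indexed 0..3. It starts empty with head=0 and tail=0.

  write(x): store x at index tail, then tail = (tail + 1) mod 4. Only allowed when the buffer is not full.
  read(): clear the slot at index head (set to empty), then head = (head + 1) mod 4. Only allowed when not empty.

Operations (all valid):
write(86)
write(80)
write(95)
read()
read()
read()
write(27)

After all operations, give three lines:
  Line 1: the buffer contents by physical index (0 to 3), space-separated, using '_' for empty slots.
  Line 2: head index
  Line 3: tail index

write(86): buf=[86 _ _ _], head=0, tail=1, size=1
write(80): buf=[86 80 _ _], head=0, tail=2, size=2
write(95): buf=[86 80 95 _], head=0, tail=3, size=3
read(): buf=[_ 80 95 _], head=1, tail=3, size=2
read(): buf=[_ _ 95 _], head=2, tail=3, size=1
read(): buf=[_ _ _ _], head=3, tail=3, size=0
write(27): buf=[_ _ _ 27], head=3, tail=0, size=1

Answer: _ _ _ 27
3
0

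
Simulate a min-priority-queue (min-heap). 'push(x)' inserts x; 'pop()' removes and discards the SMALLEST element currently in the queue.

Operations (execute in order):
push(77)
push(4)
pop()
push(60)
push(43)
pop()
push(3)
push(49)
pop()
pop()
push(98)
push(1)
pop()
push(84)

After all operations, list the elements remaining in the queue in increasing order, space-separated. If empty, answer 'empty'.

push(77): heap contents = [77]
push(4): heap contents = [4, 77]
pop() → 4: heap contents = [77]
push(60): heap contents = [60, 77]
push(43): heap contents = [43, 60, 77]
pop() → 43: heap contents = [60, 77]
push(3): heap contents = [3, 60, 77]
push(49): heap contents = [3, 49, 60, 77]
pop() → 3: heap contents = [49, 60, 77]
pop() → 49: heap contents = [60, 77]
push(98): heap contents = [60, 77, 98]
push(1): heap contents = [1, 60, 77, 98]
pop() → 1: heap contents = [60, 77, 98]
push(84): heap contents = [60, 77, 84, 98]

Answer: 60 77 84 98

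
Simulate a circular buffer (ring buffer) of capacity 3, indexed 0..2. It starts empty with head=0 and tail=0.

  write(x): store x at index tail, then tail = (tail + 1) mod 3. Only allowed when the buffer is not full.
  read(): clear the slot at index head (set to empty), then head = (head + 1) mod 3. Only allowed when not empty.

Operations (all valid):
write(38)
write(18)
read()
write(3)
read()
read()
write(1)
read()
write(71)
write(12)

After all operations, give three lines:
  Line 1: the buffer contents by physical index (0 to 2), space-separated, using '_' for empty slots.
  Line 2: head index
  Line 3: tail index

Answer: _ 71 12
1
0

Derivation:
write(38): buf=[38 _ _], head=0, tail=1, size=1
write(18): buf=[38 18 _], head=0, tail=2, size=2
read(): buf=[_ 18 _], head=1, tail=2, size=1
write(3): buf=[_ 18 3], head=1, tail=0, size=2
read(): buf=[_ _ 3], head=2, tail=0, size=1
read(): buf=[_ _ _], head=0, tail=0, size=0
write(1): buf=[1 _ _], head=0, tail=1, size=1
read(): buf=[_ _ _], head=1, tail=1, size=0
write(71): buf=[_ 71 _], head=1, tail=2, size=1
write(12): buf=[_ 71 12], head=1, tail=0, size=2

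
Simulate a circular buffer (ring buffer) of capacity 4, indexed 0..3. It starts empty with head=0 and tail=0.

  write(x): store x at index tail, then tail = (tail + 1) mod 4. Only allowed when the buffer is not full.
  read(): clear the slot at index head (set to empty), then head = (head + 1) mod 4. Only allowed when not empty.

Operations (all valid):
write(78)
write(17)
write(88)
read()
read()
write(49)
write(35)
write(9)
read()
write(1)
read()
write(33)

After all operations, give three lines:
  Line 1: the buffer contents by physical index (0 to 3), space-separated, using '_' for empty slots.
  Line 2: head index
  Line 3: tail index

Answer: 35 9 1 33
0
0

Derivation:
write(78): buf=[78 _ _ _], head=0, tail=1, size=1
write(17): buf=[78 17 _ _], head=0, tail=2, size=2
write(88): buf=[78 17 88 _], head=0, tail=3, size=3
read(): buf=[_ 17 88 _], head=1, tail=3, size=2
read(): buf=[_ _ 88 _], head=2, tail=3, size=1
write(49): buf=[_ _ 88 49], head=2, tail=0, size=2
write(35): buf=[35 _ 88 49], head=2, tail=1, size=3
write(9): buf=[35 9 88 49], head=2, tail=2, size=4
read(): buf=[35 9 _ 49], head=3, tail=2, size=3
write(1): buf=[35 9 1 49], head=3, tail=3, size=4
read(): buf=[35 9 1 _], head=0, tail=3, size=3
write(33): buf=[35 9 1 33], head=0, tail=0, size=4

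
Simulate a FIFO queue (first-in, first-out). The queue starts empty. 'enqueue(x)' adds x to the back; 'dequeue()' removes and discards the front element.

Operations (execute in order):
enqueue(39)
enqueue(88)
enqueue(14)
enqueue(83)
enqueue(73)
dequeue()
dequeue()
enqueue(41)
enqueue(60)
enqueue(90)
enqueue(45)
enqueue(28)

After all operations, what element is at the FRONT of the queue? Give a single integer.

Answer: 14

Derivation:
enqueue(39): queue = [39]
enqueue(88): queue = [39, 88]
enqueue(14): queue = [39, 88, 14]
enqueue(83): queue = [39, 88, 14, 83]
enqueue(73): queue = [39, 88, 14, 83, 73]
dequeue(): queue = [88, 14, 83, 73]
dequeue(): queue = [14, 83, 73]
enqueue(41): queue = [14, 83, 73, 41]
enqueue(60): queue = [14, 83, 73, 41, 60]
enqueue(90): queue = [14, 83, 73, 41, 60, 90]
enqueue(45): queue = [14, 83, 73, 41, 60, 90, 45]
enqueue(28): queue = [14, 83, 73, 41, 60, 90, 45, 28]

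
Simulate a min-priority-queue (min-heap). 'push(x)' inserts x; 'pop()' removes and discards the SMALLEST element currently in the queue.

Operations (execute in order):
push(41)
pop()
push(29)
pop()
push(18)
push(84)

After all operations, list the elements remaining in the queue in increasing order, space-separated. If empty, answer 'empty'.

push(41): heap contents = [41]
pop() → 41: heap contents = []
push(29): heap contents = [29]
pop() → 29: heap contents = []
push(18): heap contents = [18]
push(84): heap contents = [18, 84]

Answer: 18 84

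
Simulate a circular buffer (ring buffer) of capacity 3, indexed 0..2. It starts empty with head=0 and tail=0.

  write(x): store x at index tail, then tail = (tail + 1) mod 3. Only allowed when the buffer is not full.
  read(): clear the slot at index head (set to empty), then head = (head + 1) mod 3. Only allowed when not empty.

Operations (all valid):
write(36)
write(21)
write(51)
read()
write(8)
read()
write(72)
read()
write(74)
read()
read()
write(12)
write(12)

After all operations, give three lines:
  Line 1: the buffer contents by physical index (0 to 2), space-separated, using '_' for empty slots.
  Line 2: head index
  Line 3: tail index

Answer: 12 12 74
2
2

Derivation:
write(36): buf=[36 _ _], head=0, tail=1, size=1
write(21): buf=[36 21 _], head=0, tail=2, size=2
write(51): buf=[36 21 51], head=0, tail=0, size=3
read(): buf=[_ 21 51], head=1, tail=0, size=2
write(8): buf=[8 21 51], head=1, tail=1, size=3
read(): buf=[8 _ 51], head=2, tail=1, size=2
write(72): buf=[8 72 51], head=2, tail=2, size=3
read(): buf=[8 72 _], head=0, tail=2, size=2
write(74): buf=[8 72 74], head=0, tail=0, size=3
read(): buf=[_ 72 74], head=1, tail=0, size=2
read(): buf=[_ _ 74], head=2, tail=0, size=1
write(12): buf=[12 _ 74], head=2, tail=1, size=2
write(12): buf=[12 12 74], head=2, tail=2, size=3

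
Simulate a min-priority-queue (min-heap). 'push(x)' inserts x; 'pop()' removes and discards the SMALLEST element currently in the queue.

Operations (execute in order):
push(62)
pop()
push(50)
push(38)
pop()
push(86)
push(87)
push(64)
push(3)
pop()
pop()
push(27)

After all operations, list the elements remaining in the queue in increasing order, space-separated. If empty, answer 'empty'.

Answer: 27 64 86 87

Derivation:
push(62): heap contents = [62]
pop() → 62: heap contents = []
push(50): heap contents = [50]
push(38): heap contents = [38, 50]
pop() → 38: heap contents = [50]
push(86): heap contents = [50, 86]
push(87): heap contents = [50, 86, 87]
push(64): heap contents = [50, 64, 86, 87]
push(3): heap contents = [3, 50, 64, 86, 87]
pop() → 3: heap contents = [50, 64, 86, 87]
pop() → 50: heap contents = [64, 86, 87]
push(27): heap contents = [27, 64, 86, 87]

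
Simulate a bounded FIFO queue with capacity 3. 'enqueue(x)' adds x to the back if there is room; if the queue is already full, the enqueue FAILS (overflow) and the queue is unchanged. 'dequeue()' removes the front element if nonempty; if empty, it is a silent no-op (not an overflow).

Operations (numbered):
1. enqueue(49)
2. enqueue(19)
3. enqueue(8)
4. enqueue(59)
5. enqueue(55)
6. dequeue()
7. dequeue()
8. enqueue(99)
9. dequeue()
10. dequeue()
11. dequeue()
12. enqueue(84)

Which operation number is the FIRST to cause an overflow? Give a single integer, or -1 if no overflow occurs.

1. enqueue(49): size=1
2. enqueue(19): size=2
3. enqueue(8): size=3
4. enqueue(59): size=3=cap → OVERFLOW (fail)
5. enqueue(55): size=3=cap → OVERFLOW (fail)
6. dequeue(): size=2
7. dequeue(): size=1
8. enqueue(99): size=2
9. dequeue(): size=1
10. dequeue(): size=0
11. dequeue(): empty, no-op, size=0
12. enqueue(84): size=1

Answer: 4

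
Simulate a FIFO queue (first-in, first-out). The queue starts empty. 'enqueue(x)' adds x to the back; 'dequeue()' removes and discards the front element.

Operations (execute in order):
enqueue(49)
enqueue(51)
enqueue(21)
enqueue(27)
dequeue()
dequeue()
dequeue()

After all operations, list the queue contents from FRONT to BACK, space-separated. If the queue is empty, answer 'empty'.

Answer: 27

Derivation:
enqueue(49): [49]
enqueue(51): [49, 51]
enqueue(21): [49, 51, 21]
enqueue(27): [49, 51, 21, 27]
dequeue(): [51, 21, 27]
dequeue(): [21, 27]
dequeue(): [27]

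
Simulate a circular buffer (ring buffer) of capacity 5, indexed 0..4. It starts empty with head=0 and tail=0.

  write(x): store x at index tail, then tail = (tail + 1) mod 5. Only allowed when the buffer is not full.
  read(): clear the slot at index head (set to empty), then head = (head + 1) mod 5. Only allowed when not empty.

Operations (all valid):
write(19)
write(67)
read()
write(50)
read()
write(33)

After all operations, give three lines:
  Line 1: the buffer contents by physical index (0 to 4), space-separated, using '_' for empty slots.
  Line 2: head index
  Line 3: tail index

Answer: _ _ 50 33 _
2
4

Derivation:
write(19): buf=[19 _ _ _ _], head=0, tail=1, size=1
write(67): buf=[19 67 _ _ _], head=0, tail=2, size=2
read(): buf=[_ 67 _ _ _], head=1, tail=2, size=1
write(50): buf=[_ 67 50 _ _], head=1, tail=3, size=2
read(): buf=[_ _ 50 _ _], head=2, tail=3, size=1
write(33): buf=[_ _ 50 33 _], head=2, tail=4, size=2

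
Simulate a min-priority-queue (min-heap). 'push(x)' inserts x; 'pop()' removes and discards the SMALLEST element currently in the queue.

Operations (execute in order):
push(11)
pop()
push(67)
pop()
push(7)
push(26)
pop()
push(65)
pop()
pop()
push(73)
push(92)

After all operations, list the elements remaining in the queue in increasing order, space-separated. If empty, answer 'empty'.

push(11): heap contents = [11]
pop() → 11: heap contents = []
push(67): heap contents = [67]
pop() → 67: heap contents = []
push(7): heap contents = [7]
push(26): heap contents = [7, 26]
pop() → 7: heap contents = [26]
push(65): heap contents = [26, 65]
pop() → 26: heap contents = [65]
pop() → 65: heap contents = []
push(73): heap contents = [73]
push(92): heap contents = [73, 92]

Answer: 73 92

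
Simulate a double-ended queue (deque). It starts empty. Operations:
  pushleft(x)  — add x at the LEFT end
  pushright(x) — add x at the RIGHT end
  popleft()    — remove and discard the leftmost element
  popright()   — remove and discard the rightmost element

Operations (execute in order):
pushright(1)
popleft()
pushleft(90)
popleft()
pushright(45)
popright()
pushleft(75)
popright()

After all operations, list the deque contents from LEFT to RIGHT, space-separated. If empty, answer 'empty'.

pushright(1): [1]
popleft(): []
pushleft(90): [90]
popleft(): []
pushright(45): [45]
popright(): []
pushleft(75): [75]
popright(): []

Answer: empty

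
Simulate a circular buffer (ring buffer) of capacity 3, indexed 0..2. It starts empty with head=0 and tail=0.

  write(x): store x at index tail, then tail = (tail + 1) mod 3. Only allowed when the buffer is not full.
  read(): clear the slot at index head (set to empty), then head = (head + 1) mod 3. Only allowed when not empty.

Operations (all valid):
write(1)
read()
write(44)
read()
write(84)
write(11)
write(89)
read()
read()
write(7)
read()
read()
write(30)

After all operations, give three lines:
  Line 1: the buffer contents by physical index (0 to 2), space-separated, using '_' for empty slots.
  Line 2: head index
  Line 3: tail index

write(1): buf=[1 _ _], head=0, tail=1, size=1
read(): buf=[_ _ _], head=1, tail=1, size=0
write(44): buf=[_ 44 _], head=1, tail=2, size=1
read(): buf=[_ _ _], head=2, tail=2, size=0
write(84): buf=[_ _ 84], head=2, tail=0, size=1
write(11): buf=[11 _ 84], head=2, tail=1, size=2
write(89): buf=[11 89 84], head=2, tail=2, size=3
read(): buf=[11 89 _], head=0, tail=2, size=2
read(): buf=[_ 89 _], head=1, tail=2, size=1
write(7): buf=[_ 89 7], head=1, tail=0, size=2
read(): buf=[_ _ 7], head=2, tail=0, size=1
read(): buf=[_ _ _], head=0, tail=0, size=0
write(30): buf=[30 _ _], head=0, tail=1, size=1

Answer: 30 _ _
0
1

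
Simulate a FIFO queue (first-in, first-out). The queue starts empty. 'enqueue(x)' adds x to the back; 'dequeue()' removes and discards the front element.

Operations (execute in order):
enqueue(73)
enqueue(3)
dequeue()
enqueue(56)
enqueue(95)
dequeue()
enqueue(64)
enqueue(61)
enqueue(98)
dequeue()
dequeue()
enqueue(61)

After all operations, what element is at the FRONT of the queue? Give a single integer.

Answer: 64

Derivation:
enqueue(73): queue = [73]
enqueue(3): queue = [73, 3]
dequeue(): queue = [3]
enqueue(56): queue = [3, 56]
enqueue(95): queue = [3, 56, 95]
dequeue(): queue = [56, 95]
enqueue(64): queue = [56, 95, 64]
enqueue(61): queue = [56, 95, 64, 61]
enqueue(98): queue = [56, 95, 64, 61, 98]
dequeue(): queue = [95, 64, 61, 98]
dequeue(): queue = [64, 61, 98]
enqueue(61): queue = [64, 61, 98, 61]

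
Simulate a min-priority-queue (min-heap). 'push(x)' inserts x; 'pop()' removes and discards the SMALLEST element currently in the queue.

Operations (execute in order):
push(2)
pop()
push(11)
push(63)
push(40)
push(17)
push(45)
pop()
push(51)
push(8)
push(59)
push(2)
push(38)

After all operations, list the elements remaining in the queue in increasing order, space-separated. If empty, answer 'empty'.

push(2): heap contents = [2]
pop() → 2: heap contents = []
push(11): heap contents = [11]
push(63): heap contents = [11, 63]
push(40): heap contents = [11, 40, 63]
push(17): heap contents = [11, 17, 40, 63]
push(45): heap contents = [11, 17, 40, 45, 63]
pop() → 11: heap contents = [17, 40, 45, 63]
push(51): heap contents = [17, 40, 45, 51, 63]
push(8): heap contents = [8, 17, 40, 45, 51, 63]
push(59): heap contents = [8, 17, 40, 45, 51, 59, 63]
push(2): heap contents = [2, 8, 17, 40, 45, 51, 59, 63]
push(38): heap contents = [2, 8, 17, 38, 40, 45, 51, 59, 63]

Answer: 2 8 17 38 40 45 51 59 63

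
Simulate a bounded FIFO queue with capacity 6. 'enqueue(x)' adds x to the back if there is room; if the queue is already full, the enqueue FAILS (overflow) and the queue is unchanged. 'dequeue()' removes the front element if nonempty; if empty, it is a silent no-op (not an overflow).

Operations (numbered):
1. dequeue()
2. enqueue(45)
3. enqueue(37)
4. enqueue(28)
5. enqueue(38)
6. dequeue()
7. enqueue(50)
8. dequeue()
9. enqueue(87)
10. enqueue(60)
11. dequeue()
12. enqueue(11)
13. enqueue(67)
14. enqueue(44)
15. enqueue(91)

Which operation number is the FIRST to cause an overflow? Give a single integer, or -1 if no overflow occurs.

Answer: 14

Derivation:
1. dequeue(): empty, no-op, size=0
2. enqueue(45): size=1
3. enqueue(37): size=2
4. enqueue(28): size=3
5. enqueue(38): size=4
6. dequeue(): size=3
7. enqueue(50): size=4
8. dequeue(): size=3
9. enqueue(87): size=4
10. enqueue(60): size=5
11. dequeue(): size=4
12. enqueue(11): size=5
13. enqueue(67): size=6
14. enqueue(44): size=6=cap → OVERFLOW (fail)
15. enqueue(91): size=6=cap → OVERFLOW (fail)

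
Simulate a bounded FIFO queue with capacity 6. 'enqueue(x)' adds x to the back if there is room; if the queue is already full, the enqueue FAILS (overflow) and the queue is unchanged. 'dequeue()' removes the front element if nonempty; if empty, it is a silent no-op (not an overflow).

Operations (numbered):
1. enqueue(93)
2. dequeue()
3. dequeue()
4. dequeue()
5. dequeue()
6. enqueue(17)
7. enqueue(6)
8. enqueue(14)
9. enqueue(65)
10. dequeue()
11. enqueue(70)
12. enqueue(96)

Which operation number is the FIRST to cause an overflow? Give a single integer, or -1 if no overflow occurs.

Answer: -1

Derivation:
1. enqueue(93): size=1
2. dequeue(): size=0
3. dequeue(): empty, no-op, size=0
4. dequeue(): empty, no-op, size=0
5. dequeue(): empty, no-op, size=0
6. enqueue(17): size=1
7. enqueue(6): size=2
8. enqueue(14): size=3
9. enqueue(65): size=4
10. dequeue(): size=3
11. enqueue(70): size=4
12. enqueue(96): size=5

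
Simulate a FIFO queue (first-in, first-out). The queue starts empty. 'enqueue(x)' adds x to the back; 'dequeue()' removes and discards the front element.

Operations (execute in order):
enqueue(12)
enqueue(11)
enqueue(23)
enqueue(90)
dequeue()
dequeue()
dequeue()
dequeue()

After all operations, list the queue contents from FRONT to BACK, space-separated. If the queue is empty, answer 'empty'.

enqueue(12): [12]
enqueue(11): [12, 11]
enqueue(23): [12, 11, 23]
enqueue(90): [12, 11, 23, 90]
dequeue(): [11, 23, 90]
dequeue(): [23, 90]
dequeue(): [90]
dequeue(): []

Answer: empty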